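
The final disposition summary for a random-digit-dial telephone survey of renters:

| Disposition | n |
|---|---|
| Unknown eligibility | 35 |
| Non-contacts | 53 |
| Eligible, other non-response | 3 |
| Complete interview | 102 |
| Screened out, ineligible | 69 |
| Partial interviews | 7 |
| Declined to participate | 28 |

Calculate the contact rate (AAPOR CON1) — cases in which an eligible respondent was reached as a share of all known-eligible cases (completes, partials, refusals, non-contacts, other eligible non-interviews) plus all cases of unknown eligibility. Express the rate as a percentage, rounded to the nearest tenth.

61.4%

Numerator: 102 + 7 + 28 + 3 = 140
Base: 102 + 7 + 28 + 53 + 3 + 35 = 228
CON1 = 140 / 228 = 0.6140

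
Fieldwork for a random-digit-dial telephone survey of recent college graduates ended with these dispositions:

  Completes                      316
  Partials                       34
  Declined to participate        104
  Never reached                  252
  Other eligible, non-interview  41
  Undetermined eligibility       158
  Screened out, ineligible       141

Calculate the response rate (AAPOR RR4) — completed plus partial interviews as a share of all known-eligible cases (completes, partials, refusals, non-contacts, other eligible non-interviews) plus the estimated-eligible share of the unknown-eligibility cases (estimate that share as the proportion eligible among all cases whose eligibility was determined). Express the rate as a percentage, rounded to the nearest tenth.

39.8%

Num: 316 + 34 = 350
Eligible (known): 316 + 34 + 104 + 252 + 41 = 747
e = 747 / (747 + 141) = 747 / 888 = 0.8412
Estimated eligible among unknowns: 0.8412 × 158 = 132.91
Denom: 747 + 132.91 = 879.91
RR4 = 350 / 879.91 = 0.3978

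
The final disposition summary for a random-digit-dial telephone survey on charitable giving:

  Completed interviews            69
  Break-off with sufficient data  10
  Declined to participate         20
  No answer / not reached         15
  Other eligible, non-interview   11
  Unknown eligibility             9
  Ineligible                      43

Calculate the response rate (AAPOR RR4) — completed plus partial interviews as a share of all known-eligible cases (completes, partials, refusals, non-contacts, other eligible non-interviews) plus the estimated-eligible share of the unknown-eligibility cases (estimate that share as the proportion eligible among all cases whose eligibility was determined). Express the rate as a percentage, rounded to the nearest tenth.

60.0%

Numerator: 69 + 10 = 79
Eligible (known): 69 + 10 + 20 + 15 + 11 = 125
e = 125 / (125 + 43) = 125 / 168 = 0.7440
Estimated eligible among unknowns: 0.7440 × 9 = 6.70
Denom: 125 + 6.70 = 131.70
RR4 = 79 / 131.70 = 0.5998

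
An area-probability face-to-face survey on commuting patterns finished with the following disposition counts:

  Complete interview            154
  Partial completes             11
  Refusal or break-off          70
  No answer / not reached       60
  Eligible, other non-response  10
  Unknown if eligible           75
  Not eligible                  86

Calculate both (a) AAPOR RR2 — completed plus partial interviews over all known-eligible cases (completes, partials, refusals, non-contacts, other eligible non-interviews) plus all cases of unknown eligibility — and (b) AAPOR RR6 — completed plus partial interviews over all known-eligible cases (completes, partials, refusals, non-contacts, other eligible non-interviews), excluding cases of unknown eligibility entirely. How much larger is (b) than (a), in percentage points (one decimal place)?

Top = 154 + 11 = 165
Base = 154 + 11 + 70 + 60 + 10 + 75 = 380
RR2 = 165 / 380 = 0.4342
Base = 154 + 11 + 70 + 60 + 10 = 305
RR6 = 165 / 305 = 0.5410
Difference = 54.10 − 43.42 = 10.68 percentage points

10.7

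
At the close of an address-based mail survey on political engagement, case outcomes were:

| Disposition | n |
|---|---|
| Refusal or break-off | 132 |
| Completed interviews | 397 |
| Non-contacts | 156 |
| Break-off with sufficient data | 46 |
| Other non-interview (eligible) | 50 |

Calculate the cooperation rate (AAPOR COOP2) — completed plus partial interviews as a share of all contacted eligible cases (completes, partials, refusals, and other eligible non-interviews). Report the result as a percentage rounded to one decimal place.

70.9%

Num = 397 + 46 = 443
Base = 397 + 46 + 132 + 50 = 625
COOP2 = 443 / 625 = 0.7088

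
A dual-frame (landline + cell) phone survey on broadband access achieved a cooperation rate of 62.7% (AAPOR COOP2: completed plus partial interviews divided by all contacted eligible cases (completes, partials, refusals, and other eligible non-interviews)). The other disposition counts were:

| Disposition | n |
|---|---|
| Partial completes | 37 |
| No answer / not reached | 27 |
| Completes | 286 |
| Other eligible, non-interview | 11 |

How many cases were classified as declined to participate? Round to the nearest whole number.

Numerator = 286 + 37 = 323
COOP2 = 323 / D = 0.627
D = 323 / 0.627 = 515.2
Other denominator terms total 334
declined to participate = 515.2 − 334 ≈ 181

181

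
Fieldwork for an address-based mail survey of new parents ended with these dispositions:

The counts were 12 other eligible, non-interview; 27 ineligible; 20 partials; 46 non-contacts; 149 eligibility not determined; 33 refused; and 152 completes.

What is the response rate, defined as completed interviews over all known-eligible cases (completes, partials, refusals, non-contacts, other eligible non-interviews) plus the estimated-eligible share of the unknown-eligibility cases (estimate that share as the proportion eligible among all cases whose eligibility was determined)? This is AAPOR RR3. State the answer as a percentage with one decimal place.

38.2%

Top: 152
Determined eligible: 152 + 20 + 33 + 46 + 12 = 263
e = 263 / (263 + 27) = 263 / 290 = 0.9069
Estimated eligible among unknowns: 0.9069 × 149 = 135.13
Denominator: 263 + 135.13 = 398.13
RR3 = 152 / 398.13 = 0.3818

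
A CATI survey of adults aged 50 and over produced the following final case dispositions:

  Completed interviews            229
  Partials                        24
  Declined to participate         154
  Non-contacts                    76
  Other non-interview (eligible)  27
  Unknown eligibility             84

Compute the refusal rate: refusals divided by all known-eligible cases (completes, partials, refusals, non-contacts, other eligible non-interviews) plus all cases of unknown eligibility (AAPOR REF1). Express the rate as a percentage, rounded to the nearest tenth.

Top: 154
Denominator: 229 + 24 + 154 + 76 + 27 + 84 = 594
REF1 = 154 / 594 = 0.2593

25.9%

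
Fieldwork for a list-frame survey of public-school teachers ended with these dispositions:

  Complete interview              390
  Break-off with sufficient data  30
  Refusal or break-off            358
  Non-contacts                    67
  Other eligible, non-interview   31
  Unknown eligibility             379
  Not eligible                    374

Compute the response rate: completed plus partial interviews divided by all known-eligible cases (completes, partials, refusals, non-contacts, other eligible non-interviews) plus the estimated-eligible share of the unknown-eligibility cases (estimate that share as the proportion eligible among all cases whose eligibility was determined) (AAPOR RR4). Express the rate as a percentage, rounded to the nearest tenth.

36.8%

Num: 390 + 30 = 420
Determined eligible: 390 + 30 + 358 + 67 + 31 = 876
e = 876 / (876 + 374) = 876 / 1250 = 0.7008
e × U: 0.7008 × 379 = 265.60
Denominator: 876 + 265.60 = 1141.60
RR4 = 420 / 1141.60 = 0.3679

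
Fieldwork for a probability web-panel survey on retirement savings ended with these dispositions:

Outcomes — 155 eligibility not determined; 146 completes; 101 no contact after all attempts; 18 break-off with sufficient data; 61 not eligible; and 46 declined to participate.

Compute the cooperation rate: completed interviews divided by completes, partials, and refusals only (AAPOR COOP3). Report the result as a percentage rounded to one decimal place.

69.5%

Num: 146
Denominator: 146 + 18 + 46 = 210
COOP3 = 146 / 210 = 0.6952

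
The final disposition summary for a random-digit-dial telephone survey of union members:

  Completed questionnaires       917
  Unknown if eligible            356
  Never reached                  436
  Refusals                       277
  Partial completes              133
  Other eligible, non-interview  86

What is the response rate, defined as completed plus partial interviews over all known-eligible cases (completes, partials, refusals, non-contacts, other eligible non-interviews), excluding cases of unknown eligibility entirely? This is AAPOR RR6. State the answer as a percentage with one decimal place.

56.8%

Num = 917 + 133 = 1050
Denom = 917 + 133 + 277 + 436 + 86 = 1849
RR6 = 1050 / 1849 = 0.5679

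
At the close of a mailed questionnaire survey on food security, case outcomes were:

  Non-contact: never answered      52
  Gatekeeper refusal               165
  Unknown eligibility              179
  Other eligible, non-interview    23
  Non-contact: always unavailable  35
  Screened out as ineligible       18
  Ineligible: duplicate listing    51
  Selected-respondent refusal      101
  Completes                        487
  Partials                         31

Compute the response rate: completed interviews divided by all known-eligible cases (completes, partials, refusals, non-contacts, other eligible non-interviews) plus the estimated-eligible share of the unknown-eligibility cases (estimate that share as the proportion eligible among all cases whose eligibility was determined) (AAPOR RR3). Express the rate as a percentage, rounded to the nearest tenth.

Refusal or break-off = 165 + 101 = 266
No answer / not reached = 52 + 35 = 87
Out of scope = 18 + 51 = 69
Numerator → 487
Known eligible → 487 + 31 + 266 + 87 + 23 = 894
e = 894 / (894 + 69) = 894 / 963 = 0.9283
e × U → 0.9283 × 179 = 166.17
Denominator → 894 + 166.17 = 1060.17
RR3 = 487 / 1060.17 = 0.4594

45.9%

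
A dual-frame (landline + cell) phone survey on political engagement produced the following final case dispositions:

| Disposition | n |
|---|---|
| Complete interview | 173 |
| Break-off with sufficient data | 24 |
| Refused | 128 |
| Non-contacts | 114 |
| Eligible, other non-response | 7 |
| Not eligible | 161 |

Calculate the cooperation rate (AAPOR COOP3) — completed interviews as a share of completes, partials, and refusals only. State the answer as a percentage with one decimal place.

53.2%

Numerator: 173
Denom: 173 + 24 + 128 = 325
COOP3 = 173 / 325 = 0.5323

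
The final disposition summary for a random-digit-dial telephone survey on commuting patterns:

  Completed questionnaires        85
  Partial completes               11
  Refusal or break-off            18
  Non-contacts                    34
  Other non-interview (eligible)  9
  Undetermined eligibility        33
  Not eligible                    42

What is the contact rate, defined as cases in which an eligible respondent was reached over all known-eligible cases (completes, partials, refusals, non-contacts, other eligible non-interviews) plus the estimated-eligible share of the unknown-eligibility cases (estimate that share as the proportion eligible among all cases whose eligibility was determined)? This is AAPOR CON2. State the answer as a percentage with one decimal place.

67.2%

Num → 85 + 11 + 18 + 9 = 123
Eligible (known) → 85 + 11 + 18 + 34 + 9 = 157
e = 157 / (157 + 42) = 157 / 199 = 0.7889
Estimated eligible among unknowns → 0.7889 × 33 = 26.03
Denom → 157 + 26.03 = 183.03
CON2 = 123 / 183.03 = 0.6720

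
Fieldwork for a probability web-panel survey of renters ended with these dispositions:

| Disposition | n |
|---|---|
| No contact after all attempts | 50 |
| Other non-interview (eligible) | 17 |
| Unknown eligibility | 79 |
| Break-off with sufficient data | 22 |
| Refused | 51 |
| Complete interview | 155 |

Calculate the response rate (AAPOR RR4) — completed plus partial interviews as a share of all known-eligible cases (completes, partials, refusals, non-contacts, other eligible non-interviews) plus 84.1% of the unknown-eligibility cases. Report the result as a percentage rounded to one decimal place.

Num: 155 + 22 = 177
Determined eligible: 155 + 22 + 51 + 50 + 17 = 295
e × U: 0.8410 × 79 = 66.44
Denom: 295 + 66.44 = 361.44
RR4 = 177 / 361.44 = 0.4897

49.0%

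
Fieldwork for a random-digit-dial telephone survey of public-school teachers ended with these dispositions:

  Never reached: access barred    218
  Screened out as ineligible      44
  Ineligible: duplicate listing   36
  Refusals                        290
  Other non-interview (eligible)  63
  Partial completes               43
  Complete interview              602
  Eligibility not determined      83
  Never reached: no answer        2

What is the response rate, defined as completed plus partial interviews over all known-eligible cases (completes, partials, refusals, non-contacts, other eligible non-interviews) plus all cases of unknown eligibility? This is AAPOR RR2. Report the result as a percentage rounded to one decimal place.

49.6%

Non-contacts = 2 + 218 = 220
Not eligible = 44 + 36 = 80
Top → 602 + 43 = 645
Base → 602 + 43 + 290 + 220 + 63 + 83 = 1301
RR2 = 645 / 1301 = 0.4958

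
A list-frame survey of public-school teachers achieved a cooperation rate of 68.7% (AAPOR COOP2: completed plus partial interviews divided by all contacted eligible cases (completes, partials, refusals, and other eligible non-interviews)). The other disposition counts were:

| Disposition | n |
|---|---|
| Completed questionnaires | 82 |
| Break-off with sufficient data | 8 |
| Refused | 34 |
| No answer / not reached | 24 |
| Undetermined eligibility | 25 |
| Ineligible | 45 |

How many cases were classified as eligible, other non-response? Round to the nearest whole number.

7

Numerator: 82 + 8 = 90
COOP2 = 90 / D = 0.687
D = 90 / 0.687 = 131.0
Rest of base = 124
eligible, other non-response = 131.0 − 124 ≈ 7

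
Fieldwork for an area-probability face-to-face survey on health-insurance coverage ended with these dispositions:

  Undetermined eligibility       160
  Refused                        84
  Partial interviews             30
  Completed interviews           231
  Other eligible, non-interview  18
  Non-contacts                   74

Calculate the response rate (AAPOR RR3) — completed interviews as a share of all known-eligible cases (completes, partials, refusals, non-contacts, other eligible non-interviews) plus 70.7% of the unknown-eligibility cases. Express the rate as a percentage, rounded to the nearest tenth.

42.0%

Top: 231
Eligible (known): 231 + 30 + 84 + 74 + 18 = 437
Estimated eligible among unknowns: 0.7070 × 160 = 113.12
Base: 437 + 113.12 = 550.12
RR3 = 231 / 550.12 = 0.4199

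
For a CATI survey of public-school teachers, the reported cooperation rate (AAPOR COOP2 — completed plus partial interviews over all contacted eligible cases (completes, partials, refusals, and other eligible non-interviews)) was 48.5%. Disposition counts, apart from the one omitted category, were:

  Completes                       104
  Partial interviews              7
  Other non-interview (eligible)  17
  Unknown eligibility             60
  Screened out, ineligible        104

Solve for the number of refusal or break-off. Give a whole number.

101

Numerator → 104 + 7 = 111
COOP2 = 111 / D = 0.485
D = 111 / 0.485 = 228.9
Remaining denominator categories sum to 128
refusal or break-off = 228.9 − 128 ≈ 101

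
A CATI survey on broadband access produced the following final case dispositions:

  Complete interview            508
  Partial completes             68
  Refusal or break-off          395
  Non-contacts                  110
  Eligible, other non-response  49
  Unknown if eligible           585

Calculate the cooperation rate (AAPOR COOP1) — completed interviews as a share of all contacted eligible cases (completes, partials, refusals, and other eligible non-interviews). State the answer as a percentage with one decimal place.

Numerator: 508
Denom: 508 + 68 + 395 + 49 = 1020
COOP1 = 508 / 1020 = 0.4980

49.8%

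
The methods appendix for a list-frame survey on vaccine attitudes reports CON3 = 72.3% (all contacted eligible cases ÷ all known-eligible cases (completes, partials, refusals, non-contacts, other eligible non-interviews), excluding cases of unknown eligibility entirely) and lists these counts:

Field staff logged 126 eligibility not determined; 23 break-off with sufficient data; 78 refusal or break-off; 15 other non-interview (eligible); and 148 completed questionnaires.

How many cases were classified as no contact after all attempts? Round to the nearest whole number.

101

Top → 148 + 23 + 78 + 15 = 264
CON3 = 264 / D = 0.723
D = 264 / 0.723 = 365.1
Other denominator terms total 264
no contact after all attempts = 365.1 − 264 ≈ 101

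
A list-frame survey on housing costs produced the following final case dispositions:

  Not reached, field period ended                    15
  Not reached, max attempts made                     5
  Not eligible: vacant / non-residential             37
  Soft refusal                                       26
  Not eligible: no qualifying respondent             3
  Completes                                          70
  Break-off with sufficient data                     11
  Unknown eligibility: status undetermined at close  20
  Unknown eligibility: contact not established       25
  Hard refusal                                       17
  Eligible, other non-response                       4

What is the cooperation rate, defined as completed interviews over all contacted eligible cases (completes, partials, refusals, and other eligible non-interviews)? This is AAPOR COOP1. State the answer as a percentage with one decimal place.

Refusals = 17 + 26 = 43
No answer / not reached = 15 + 5 = 20
Eligibility not determined = 25 + 20 = 45
Out of scope = 3 + 37 = 40
Top = 70
Denom = 70 + 11 + 43 + 4 = 128
COOP1 = 70 / 128 = 0.5469

54.7%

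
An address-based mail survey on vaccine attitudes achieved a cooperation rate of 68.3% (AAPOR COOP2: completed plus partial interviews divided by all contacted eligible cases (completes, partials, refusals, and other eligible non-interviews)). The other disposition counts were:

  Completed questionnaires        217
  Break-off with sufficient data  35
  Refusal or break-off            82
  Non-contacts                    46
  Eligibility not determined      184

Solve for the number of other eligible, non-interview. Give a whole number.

35

Numerator: 217 + 35 = 252
COOP2 = 252 / D = 0.683
D = 252 / 0.683 = 369.0
Other denominator terms total 334
other eligible, non-interview = 369.0 − 334 ≈ 35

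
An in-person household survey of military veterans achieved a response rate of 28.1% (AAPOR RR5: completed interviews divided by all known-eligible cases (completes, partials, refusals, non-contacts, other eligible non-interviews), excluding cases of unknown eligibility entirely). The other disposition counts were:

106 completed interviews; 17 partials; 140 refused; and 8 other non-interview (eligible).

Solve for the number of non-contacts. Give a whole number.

106

RR5 = 106 / D = 0.281
D = 106 / 0.281 = 377.2
Remaining denominator categories sum to 271
non-contacts = 377.2 − 271 ≈ 106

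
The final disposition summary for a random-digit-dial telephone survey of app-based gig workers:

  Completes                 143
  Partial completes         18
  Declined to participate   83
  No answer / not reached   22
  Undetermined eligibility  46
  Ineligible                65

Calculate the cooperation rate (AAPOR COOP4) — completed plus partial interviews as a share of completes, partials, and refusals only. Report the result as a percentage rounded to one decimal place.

Numerator: 143 + 18 = 161
Denom: 143 + 18 + 83 = 244
COOP4 = 161 / 244 = 0.6598

66.0%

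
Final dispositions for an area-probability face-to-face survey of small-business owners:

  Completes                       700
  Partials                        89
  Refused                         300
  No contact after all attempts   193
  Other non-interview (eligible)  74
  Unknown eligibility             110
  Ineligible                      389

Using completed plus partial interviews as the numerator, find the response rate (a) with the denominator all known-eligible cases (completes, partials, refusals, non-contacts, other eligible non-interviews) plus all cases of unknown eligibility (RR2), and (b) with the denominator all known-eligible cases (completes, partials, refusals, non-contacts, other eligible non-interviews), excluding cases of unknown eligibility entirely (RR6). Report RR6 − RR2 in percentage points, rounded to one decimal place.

4.4

Numerator: 700 + 89 = 789
Denom: 700 + 89 + 300 + 193 + 74 + 110 = 1466
RR2 = 789 / 1466 = 0.5382
Denom: 700 + 89 + 300 + 193 + 74 = 1356
RR6 = 789 / 1356 = 0.5819
Difference = 58.19 − 53.82 = 4.37 percentage points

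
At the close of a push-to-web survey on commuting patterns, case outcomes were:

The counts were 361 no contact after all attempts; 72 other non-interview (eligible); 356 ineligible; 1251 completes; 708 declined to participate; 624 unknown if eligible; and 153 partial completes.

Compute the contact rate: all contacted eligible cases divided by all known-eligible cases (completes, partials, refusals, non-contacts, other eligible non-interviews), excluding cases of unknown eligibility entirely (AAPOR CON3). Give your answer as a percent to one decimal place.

85.8%

Num → 1251 + 153 + 708 + 72 = 2184
Base → 1251 + 153 + 708 + 361 + 72 = 2545
CON3 = 2184 / 2545 = 0.8582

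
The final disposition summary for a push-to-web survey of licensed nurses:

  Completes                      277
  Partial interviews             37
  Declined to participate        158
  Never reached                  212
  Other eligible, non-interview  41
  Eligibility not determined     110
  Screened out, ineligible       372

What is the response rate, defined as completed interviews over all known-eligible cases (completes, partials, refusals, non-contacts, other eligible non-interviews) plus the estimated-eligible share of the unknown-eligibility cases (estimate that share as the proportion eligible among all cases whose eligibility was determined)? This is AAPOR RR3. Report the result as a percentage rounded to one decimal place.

Num → 277
Eligible (known) → 277 + 37 + 158 + 212 + 41 = 725
e = 725 / (725 + 372) = 725 / 1097 = 0.6609
Eligible share of unknowns → 0.6609 × 110 = 72.70
Base → 725 + 72.70 = 797.70
RR3 = 277 / 797.70 = 0.3472

34.7%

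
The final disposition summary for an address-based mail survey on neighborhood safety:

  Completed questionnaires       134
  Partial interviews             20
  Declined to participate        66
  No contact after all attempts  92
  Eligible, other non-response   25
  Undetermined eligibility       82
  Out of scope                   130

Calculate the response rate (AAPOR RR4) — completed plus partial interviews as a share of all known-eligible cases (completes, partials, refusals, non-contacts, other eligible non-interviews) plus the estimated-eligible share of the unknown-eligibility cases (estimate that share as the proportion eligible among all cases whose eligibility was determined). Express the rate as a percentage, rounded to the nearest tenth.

38.9%

Num = 134 + 20 = 154
Known eligible = 134 + 20 + 66 + 92 + 25 = 337
e = 337 / (337 + 130) = 337 / 467 = 0.7216
e × U = 0.7216 × 82 = 59.17
Denominator = 337 + 59.17 = 396.17
RR4 = 154 / 396.17 = 0.3887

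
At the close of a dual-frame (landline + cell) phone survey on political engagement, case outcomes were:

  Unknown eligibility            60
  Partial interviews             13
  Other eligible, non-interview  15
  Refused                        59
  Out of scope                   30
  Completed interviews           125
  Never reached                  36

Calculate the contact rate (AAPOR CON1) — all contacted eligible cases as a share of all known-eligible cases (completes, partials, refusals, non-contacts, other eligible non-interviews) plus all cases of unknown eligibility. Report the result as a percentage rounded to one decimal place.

Top = 125 + 13 + 59 + 15 = 212
Base = 125 + 13 + 59 + 36 + 15 + 60 = 308
CON1 = 212 / 308 = 0.6883

68.8%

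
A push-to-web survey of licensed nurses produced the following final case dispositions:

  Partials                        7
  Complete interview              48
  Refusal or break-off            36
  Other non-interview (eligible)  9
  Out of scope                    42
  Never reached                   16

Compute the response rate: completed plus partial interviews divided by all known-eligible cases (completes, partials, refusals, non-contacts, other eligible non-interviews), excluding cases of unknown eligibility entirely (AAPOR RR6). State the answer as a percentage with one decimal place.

Top → 48 + 7 = 55
Denom → 48 + 7 + 36 + 16 + 9 = 116
RR6 = 55 / 116 = 0.4741

47.4%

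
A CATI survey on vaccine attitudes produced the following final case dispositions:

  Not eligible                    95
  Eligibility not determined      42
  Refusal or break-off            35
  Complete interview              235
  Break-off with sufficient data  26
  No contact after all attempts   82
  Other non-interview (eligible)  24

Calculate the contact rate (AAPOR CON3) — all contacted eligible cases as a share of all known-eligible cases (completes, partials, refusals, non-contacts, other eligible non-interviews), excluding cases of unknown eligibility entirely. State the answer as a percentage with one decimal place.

79.6%

Numerator: 235 + 26 + 35 + 24 = 320
Base: 235 + 26 + 35 + 82 + 24 = 402
CON3 = 320 / 402 = 0.7960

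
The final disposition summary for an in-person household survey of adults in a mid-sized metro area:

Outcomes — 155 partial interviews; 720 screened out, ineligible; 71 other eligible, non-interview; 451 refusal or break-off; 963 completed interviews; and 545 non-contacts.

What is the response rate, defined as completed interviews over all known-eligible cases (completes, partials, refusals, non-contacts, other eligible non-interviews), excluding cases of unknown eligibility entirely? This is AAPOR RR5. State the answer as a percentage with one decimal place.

44.1%

Numerator: 963
Denominator: 963 + 155 + 451 + 545 + 71 = 2185
RR5 = 963 / 2185 = 0.4407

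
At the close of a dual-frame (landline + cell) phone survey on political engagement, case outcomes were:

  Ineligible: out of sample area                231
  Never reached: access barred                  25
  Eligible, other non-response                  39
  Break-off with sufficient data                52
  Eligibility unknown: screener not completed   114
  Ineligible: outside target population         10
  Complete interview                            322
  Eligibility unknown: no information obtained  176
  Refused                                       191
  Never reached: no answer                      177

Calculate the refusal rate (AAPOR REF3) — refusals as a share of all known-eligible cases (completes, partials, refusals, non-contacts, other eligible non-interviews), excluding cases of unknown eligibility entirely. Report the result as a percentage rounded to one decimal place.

23.7%

No answer / not reached = 177 + 25 = 202
Undetermined eligibility = 114 + 176 = 290
Ineligible = 10 + 231 = 241
Top: 191
Denominator: 322 + 52 + 191 + 202 + 39 = 806
REF3 = 191 / 806 = 0.2370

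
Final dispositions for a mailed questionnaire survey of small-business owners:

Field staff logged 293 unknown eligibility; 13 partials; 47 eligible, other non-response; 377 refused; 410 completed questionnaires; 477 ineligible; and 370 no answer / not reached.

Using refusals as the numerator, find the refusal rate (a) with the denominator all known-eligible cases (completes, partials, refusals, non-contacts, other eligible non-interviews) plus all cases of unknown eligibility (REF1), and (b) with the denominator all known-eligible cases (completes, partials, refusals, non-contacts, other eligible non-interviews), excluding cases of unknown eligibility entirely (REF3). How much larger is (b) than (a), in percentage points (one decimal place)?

6.0

Top = 377
Base = 410 + 13 + 377 + 370 + 47 + 293 = 1510
REF1 = 377 / 1510 = 0.2497
Base = 410 + 13 + 377 + 370 + 47 = 1217
REF3 = 377 / 1217 = 0.3098
Difference = 30.98 − 24.97 = 6.01 percentage points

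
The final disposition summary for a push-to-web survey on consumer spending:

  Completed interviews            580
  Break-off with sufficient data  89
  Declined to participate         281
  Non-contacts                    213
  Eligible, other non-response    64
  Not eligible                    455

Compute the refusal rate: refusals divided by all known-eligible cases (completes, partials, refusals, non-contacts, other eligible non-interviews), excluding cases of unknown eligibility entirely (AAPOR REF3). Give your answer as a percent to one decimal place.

22.9%

Numerator: 281
Denominator: 580 + 89 + 281 + 213 + 64 = 1227
REF3 = 281 / 1227 = 0.2290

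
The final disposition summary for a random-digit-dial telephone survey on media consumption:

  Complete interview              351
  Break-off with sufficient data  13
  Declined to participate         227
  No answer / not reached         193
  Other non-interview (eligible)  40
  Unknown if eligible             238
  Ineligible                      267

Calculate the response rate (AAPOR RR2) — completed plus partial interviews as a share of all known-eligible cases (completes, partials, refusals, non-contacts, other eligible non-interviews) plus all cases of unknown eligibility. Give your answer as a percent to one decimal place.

34.3%

Top: 351 + 13 = 364
Denom: 351 + 13 + 227 + 193 + 40 + 238 = 1062
RR2 = 364 / 1062 = 0.3427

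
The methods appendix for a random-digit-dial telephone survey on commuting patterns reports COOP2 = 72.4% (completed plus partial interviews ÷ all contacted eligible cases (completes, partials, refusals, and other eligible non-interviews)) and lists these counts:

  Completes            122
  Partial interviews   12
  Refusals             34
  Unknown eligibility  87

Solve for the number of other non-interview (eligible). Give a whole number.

17

Num = 122 + 12 = 134
COOP2 = 134 / D = 0.724
D = 134 / 0.724 = 185.1
Remaining denominator categories sum to 168
other non-interview (eligible) = 185.1 − 168 ≈ 17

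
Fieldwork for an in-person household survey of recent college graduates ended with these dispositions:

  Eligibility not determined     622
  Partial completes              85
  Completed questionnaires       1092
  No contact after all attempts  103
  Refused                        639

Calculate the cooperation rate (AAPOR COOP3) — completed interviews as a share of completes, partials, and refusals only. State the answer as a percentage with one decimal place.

Top = 1092
Base = 1092 + 85 + 639 = 1816
COOP3 = 1092 / 1816 = 0.6013

60.1%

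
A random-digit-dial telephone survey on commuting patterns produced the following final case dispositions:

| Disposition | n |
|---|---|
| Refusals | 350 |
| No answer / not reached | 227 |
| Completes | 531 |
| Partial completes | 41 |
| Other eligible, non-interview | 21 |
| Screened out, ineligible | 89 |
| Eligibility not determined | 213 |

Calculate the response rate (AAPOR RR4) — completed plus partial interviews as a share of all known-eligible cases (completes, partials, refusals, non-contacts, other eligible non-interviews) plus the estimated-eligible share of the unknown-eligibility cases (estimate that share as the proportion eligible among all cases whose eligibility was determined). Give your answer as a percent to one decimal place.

Numerator = 531 + 41 = 572
Known eligible = 531 + 41 + 350 + 227 + 21 = 1170
e = 1170 / (1170 + 89) = 1170 / 1259 = 0.9293
Eligible share of unknowns = 0.9293 × 213 = 197.94
Denominator = 1170 + 197.94 = 1367.94
RR4 = 572 / 1367.94 = 0.4181

41.8%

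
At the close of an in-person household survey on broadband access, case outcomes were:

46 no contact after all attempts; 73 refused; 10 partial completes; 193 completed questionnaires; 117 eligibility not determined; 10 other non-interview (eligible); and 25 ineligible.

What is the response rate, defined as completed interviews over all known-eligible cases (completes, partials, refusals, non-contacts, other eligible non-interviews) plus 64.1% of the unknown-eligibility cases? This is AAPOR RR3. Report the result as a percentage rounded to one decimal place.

47.4%

Top: 193
Determined eligible: 193 + 10 + 73 + 46 + 10 = 332
Estimated eligible among unknowns: 0.6410 × 117 = 75.00
Denominator: 332 + 75.00 = 407.00
RR3 = 193 / 407.00 = 0.4742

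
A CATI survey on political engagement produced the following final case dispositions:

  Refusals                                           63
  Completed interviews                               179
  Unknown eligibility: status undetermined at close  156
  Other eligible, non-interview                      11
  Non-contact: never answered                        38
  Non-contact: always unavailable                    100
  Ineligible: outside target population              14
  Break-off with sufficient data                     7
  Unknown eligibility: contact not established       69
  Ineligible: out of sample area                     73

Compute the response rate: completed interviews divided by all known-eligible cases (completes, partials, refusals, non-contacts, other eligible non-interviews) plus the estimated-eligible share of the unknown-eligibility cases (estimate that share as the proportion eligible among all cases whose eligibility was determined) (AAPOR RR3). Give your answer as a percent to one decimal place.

Non-contacts = 38 + 100 = 138
Undetermined eligibility = 69 + 156 = 225
Screened out, ineligible = 14 + 73 = 87
Numerator: 179
Eligible (known): 179 + 7 + 63 + 138 + 11 = 398
e = 398 / (398 + 87) = 398 / 485 = 0.8206
Estimated eligible among unknowns: 0.8206 × 225 = 184.63
Denominator: 398 + 184.63 = 582.63
RR3 = 179 / 582.63 = 0.3072

30.7%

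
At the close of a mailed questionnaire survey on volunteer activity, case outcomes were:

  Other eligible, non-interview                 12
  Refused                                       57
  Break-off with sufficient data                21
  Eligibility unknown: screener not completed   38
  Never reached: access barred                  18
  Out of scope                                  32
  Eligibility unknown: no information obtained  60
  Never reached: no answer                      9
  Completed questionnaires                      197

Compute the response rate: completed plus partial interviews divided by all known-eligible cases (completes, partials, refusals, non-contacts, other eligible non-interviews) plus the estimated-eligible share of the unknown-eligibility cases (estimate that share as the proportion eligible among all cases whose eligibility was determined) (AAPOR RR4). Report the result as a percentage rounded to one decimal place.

54.1%

Never reached = 9 + 18 = 27
Eligibility not determined = 38 + 60 = 98
Numerator = 197 + 21 = 218
Known eligible = 197 + 21 + 57 + 27 + 12 = 314
e = 314 / (314 + 32) = 314 / 346 = 0.9075
Eligible share of unknowns = 0.9075 × 98 = 88.94
Base = 314 + 88.94 = 402.94
RR4 = 218 / 402.94 = 0.5410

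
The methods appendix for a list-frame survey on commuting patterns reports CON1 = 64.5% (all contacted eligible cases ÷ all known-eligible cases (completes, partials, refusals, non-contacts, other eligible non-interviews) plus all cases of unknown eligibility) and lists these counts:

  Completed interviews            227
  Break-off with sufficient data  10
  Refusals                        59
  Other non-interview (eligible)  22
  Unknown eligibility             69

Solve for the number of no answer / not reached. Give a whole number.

106

Num → 227 + 10 + 59 + 22 = 318
CON1 = 318 / D = 0.645
D = 318 / 0.645 = 493.0
Remaining denominator categories sum to 387
no answer / not reached = 493.0 − 387 ≈ 106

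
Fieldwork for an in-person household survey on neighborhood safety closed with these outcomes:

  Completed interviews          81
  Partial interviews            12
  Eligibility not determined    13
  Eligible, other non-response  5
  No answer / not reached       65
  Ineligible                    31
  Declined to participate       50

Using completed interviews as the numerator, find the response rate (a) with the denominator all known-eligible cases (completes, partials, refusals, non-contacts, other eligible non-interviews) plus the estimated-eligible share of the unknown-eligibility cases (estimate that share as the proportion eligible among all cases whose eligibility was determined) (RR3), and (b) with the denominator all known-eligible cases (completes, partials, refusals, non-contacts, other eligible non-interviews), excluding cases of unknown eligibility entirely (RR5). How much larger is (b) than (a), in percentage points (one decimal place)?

Numerator = 81
Known eligible = 81 + 12 + 50 + 65 + 5 = 213
e = 213 / (213 + 31) = 213 / 244 = 0.8730
Estimated eligible among unknowns = 0.8730 × 13 = 11.35
Denominator = 213 + 11.35 = 224.35
RR3 = 81 / 224.35 = 0.3610
Denominator = 81 + 12 + 50 + 65 + 5 = 213
RR5 = 81 / 213 = 0.3803
Difference = 38.03 − 36.10 = 1.93 percentage points

1.9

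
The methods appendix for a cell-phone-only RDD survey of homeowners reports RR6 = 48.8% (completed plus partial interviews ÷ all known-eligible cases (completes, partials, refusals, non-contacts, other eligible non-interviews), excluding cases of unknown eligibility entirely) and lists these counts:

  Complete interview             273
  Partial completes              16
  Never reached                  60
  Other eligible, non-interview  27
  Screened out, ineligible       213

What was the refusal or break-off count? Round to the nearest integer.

216

Top: 273 + 16 = 289
RR6 = 289 / D = 0.488
D = 289 / 0.488 = 592.2
Remaining denominator categories sum to 376
refusal or break-off = 592.2 − 376 ≈ 216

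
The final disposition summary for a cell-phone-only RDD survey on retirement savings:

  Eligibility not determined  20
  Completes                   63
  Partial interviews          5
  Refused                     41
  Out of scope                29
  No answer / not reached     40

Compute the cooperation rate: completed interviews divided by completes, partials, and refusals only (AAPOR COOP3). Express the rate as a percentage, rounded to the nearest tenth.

57.8%

Numerator = 63
Denominator = 63 + 5 + 41 = 109
COOP3 = 63 / 109 = 0.5780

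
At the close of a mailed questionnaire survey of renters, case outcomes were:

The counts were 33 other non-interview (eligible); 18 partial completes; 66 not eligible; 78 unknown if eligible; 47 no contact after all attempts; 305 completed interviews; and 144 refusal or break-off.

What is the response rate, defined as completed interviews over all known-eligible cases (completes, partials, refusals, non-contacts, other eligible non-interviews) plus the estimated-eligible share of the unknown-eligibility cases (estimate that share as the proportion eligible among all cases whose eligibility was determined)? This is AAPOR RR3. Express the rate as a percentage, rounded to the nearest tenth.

49.5%

Top → 305
Eligible (known) → 305 + 18 + 144 + 47 + 33 = 547
e = 547 / (547 + 66) = 547 / 613 = 0.8923
e × U → 0.8923 × 78 = 69.60
Base → 547 + 69.60 = 616.60
RR3 = 305 / 616.60 = 0.4946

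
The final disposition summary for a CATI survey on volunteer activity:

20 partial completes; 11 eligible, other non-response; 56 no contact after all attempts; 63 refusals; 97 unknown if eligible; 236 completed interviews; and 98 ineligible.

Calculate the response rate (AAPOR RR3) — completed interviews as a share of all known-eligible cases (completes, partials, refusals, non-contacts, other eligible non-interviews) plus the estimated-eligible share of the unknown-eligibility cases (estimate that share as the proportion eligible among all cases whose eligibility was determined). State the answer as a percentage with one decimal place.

Top: 236
Eligible (known): 236 + 20 + 63 + 56 + 11 = 386
e = 386 / (386 + 98) = 386 / 484 = 0.7975
Eligible share of unknowns: 0.7975 × 97 = 77.36
Denominator: 386 + 77.36 = 463.36
RR3 = 236 / 463.36 = 0.5093

50.9%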